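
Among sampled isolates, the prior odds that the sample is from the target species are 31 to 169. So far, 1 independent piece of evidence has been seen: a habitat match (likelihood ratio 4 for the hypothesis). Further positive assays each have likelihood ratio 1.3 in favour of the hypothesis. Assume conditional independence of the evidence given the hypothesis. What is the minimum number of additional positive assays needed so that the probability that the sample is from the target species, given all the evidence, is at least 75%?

6

Prior odds = 31/169.
Bayes factor of the evidence already in hand = 4.
Odds after that evidence = (31/169) × 4 = 124/169.
Target odds = 0.75/0.25 = 3.
Need 1.3ⁿ ≥ 3 ÷ (124/169) = 507/124.
1.3⁵ = 371293/100000 falls short of 507/124 but 1.3⁶ = 4826809/1000000 reaches it, so n = 6.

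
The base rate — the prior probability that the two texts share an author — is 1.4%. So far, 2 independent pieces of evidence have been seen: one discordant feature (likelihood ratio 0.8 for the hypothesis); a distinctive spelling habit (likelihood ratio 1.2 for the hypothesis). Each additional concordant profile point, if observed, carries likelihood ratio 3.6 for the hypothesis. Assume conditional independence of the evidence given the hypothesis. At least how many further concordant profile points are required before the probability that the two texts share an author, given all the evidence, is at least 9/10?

Prior odds = 0.014/0.986 = 7/493.
Combined Bayes factor of the evidence already in hand = 0.8 × 1.2 = 0.96.
Odds after that evidence = (7/493) × 0.96 = 168/12325.
Target odds = 0.9/0.1 = 9.
Need 3.6ⁿ ≥ 9 ÷ (168/12325) = 36975/56.
3.6⁵ = 604.66176 falls short of 36975/56 but 3.6⁶ = 34012224/15625 reaches it, so n = 6.

6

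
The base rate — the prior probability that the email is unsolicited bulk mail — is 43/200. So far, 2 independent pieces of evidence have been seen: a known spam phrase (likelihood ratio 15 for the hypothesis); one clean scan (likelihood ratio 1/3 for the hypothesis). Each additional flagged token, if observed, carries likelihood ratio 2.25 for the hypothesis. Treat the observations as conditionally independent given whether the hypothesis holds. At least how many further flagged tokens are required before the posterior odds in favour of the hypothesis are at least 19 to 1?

4

Prior odds = 0.215/0.785 = 43/157.
Combined Bayes factor of the evidence already in hand = 15 × (1/3) = 5.
Odds after that evidence = (43/157) × 5 = 215/157.
Target odds = 19.
Need 2.25ⁿ ≥ 19 ÷ (215/157) = 2983/215.
2.25³ = 11.390625 falls short of 2983/215 but 2.25⁴ = 25.62890625 reaches it, so n = 4.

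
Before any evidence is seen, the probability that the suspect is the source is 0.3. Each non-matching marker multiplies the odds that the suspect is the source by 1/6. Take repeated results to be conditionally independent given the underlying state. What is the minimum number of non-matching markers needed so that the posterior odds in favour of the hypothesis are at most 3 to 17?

Prior odds = 0.3/0.7 = 3/7.
Likelihood ratio per non-matching marker = 1/6.
Target odds = 3/17.
Require (1/6)ⁿ ≤ 3/17 ÷ (3/7) = 7/17.
(1/6)¹ = 1/6, which is already at or below the required 7/17; so n = 1.

1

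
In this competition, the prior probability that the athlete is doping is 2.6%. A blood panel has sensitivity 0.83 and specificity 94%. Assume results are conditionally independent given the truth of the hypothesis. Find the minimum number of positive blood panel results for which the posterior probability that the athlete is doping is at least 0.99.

Prior odds: 0.026 ÷ 0.974 = 13/487.
False-positive rate = 1 − 0.94 = 0.06; likelihood ratio of a positive = 0.83/0.06 = 83/6.
Target posterior odds = 0.99/0.01 = 99.
Need (13/487) × (83/6)ⁿ ≥ 99, i.e. (83/6)ⁿ ≥ 48213/13.
(83/6)³ = 571787/216 falls short of 48213/13 but (83/6)⁴ = 47458321/1296 reaches it, so n = 4.

4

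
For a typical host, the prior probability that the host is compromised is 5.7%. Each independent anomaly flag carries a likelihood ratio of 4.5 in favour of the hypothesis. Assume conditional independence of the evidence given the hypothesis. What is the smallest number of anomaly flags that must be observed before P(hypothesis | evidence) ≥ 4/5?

Prior odds = 0.057/0.943 = 57/943.
Likelihood ratio per anomaly flag = 4.5.
Target odds: 0.8 ÷ 0.2 = 4.
Need (57/943) × 4.5ⁿ ≥ 4, i.e. 4.5ⁿ ≥ 3772/57.
4.5² = 20.25 falls short of 3772/57 but 4.5³ = 91.125 reaches it, so n = 3.

3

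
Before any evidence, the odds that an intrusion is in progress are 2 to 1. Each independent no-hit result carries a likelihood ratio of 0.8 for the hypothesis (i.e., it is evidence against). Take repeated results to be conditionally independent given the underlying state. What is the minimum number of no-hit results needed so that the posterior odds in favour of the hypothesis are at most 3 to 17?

Prior odds = 2.
Likelihood ratio per no-hit result = 0.8.
Target odds = 3/17.
Require 0.8ⁿ ≤ 3/17 ÷ 2 = 3/34.
0.8¹⁰ = 1048576/9765625 is still above 3/34 but 0.8¹¹ = 4194304/48828125 is at or below it, so n = 11.

11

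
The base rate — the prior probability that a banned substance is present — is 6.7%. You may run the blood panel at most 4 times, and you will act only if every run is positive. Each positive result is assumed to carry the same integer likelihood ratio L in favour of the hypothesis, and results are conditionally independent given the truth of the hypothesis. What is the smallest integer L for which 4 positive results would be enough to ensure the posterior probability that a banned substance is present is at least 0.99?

Prior odds = 0.067/0.933 = 67/933.
Target odds = 0.99/0.01 = 99.
Need L⁴ ≥ 99 ÷ (67/933) = 92367/67.
6⁴ = 1296 < 92367/67 ≤ 2401 = 7⁴, so L = 7.

7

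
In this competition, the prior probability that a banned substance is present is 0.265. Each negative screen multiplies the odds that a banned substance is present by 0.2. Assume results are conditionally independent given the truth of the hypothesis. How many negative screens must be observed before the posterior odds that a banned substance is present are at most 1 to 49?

Prior odds: 0.265 ÷ 0.735 = 53/147.
Likelihood ratio per negative screen = 0.2.
Target odds = 1/49.
Require 0.2ⁿ ≤ 1/49 ÷ (53/147) = 3/53.
0.2¹ = 0.2 is still above 3/53 but 0.2² = 0.04 is at or below it, so n = 2.

2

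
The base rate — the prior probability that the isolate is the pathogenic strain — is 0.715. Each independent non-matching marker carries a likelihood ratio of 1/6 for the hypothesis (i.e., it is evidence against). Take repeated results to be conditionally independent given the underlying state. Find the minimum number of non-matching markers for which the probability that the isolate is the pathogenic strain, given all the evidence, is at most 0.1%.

5

Prior odds = 0.715/0.285 = 143/57.
Likelihood ratio per non-matching marker = 1/6.
Target odds: 0.001 ÷ 0.999 = 1/999.
Need (143/57) × (1/6)ⁿ ≤ 1/999, i.e. (1/6)ⁿ ≤ 19/47619.
(1/6)⁴ = 1/1296 is still above 19/47619 but (1/6)⁵ = 1/7776 is at or below it, so n = 5.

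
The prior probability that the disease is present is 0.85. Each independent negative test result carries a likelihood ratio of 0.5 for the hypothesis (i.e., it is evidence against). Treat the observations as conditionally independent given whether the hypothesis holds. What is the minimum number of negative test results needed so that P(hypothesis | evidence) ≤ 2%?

9

Prior odds: 0.85 ÷ 0.15 = 17/3.
Likelihood ratio per negative test result = 0.5.
Target odds: 0.02 ÷ 0.98 = 1/49.
Require 0.5ⁿ ≤ 1/49 ÷ (17/3) = 3/833.
0.5⁸ = 0.00390625 is still above 3/833 but 0.5⁹ = 0.001953125 is at or below it, so n = 9.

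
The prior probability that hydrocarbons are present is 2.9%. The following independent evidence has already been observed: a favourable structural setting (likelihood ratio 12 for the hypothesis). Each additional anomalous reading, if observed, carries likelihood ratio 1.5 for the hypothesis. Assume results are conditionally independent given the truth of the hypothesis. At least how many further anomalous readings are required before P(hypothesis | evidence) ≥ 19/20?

Prior odds = 0.029/0.971 = 29/971.
Bayes factor of the evidence already in hand = 12.
Odds after that evidence = (29/971) × 12 = 348/971.
Target odds = 0.95/0.05 = 19.
Need 1.5ⁿ ≥ 19 ÷ (348/971) = 18449/348.
1.5⁹ = 19683/512 falls short of 18449/348 but 1.5¹⁰ = 59049/1024 reaches it, so n = 10.

10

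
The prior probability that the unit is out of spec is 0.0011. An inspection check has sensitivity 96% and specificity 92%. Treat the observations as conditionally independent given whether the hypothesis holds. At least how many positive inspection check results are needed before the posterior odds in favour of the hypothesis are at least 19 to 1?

Prior odds = 0.0011/0.9989 = 11/9989.
False-positive rate = 1 − 0.92 = 0.08; likelihood ratio of a positive = 0.96/0.08 = 12.
Target odds = 19.
Need (11/9989) × 12ⁿ ≥ 19, i.e. 12ⁿ ≥ 189791/11.
12³ = 1728 falls short of 189791/11 but 12⁴ = 20736 reaches it, so n = 4.

4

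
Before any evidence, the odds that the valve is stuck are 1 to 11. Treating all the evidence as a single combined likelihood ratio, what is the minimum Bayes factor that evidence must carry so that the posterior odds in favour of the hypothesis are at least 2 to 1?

22

Prior odds = 1/11.
Target odds = 2.
Required Bayes factor = 2 ÷ (1/11) = 22.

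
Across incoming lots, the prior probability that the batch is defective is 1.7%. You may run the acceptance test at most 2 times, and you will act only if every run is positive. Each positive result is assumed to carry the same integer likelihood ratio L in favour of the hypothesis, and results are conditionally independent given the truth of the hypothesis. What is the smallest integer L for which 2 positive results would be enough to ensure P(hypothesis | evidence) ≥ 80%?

Prior odds = 0.017/0.983 = 17/983.
Target odds = 0.8/0.2 = 4.
Need L² ≥ 4 ÷ (17/983) = 3932/17.
15² = 225 < 3932/17 ≤ 256 = 16², so L = 16.

16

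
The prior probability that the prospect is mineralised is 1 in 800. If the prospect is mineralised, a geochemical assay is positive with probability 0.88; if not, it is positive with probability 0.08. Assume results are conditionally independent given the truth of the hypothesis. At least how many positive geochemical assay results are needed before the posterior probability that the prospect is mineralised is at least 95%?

5

Prior odds: 0.00125 ÷ 0.99875 = 1/799.
Likelihood ratio of a positive = 0.88/0.08 = 11.
Target posterior odds = 0.95/0.05 = 19.
Require 11ⁿ ≥ 19 ÷ (1/799) = 15181.
11⁴ = 14641 falls short of 15181 but 11⁵ = 161051 reaches it, so n = 5.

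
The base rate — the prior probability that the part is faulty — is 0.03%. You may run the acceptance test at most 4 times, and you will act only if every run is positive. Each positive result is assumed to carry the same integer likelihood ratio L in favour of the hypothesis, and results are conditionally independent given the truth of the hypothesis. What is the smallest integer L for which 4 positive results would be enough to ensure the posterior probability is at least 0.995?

29

Prior odds = 0.0003/0.9997 = 3/9997.
Target odds = 0.995/0.005 = 199.
Need L⁴ ≥ 199 ÷ (3/9997) = 1989403/3.
28⁴ = 614656 < 1989403/3 ≤ 707281 = 29⁴, so L = 29.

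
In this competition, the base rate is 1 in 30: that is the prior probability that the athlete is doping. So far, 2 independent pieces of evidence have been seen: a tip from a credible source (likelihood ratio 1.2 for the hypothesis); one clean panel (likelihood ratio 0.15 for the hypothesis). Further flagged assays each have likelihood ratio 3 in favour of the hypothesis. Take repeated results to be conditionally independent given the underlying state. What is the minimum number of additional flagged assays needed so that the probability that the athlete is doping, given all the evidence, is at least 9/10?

Prior odds = (1/30)/(29/30) = 1/29.
Combined Bayes factor of the evidence already in hand = 1.2 × 0.15 = 0.18.
Odds after that evidence = (1/29) × 0.18 = 9/1450.
Target odds = 0.9/0.1 = 9.
Need 3ⁿ ≥ 9 ÷ (9/1450) = 1450.
3⁶ = 729 falls short of 1450 but 3⁷ = 2187 reaches it, so n = 7.

7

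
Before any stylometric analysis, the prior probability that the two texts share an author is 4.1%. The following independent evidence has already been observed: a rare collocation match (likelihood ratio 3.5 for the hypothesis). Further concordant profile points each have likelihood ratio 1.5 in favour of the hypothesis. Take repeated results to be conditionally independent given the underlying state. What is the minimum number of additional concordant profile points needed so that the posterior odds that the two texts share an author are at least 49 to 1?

Prior odds = 0.041/0.959 = 41/959.
Bayes factor of the evidence already in hand = 3.5.
Odds after that evidence = (41/959) × 3.5 = 41/274.
Target odds = 49.
Need 1.5ⁿ ≥ 49 ÷ (41/274) = 13426/41.
1.5¹⁴ = 4782969/16384 falls short of 13426/41 but 1.5¹⁵ = 14348907/32768 reaches it, so n = 15.

15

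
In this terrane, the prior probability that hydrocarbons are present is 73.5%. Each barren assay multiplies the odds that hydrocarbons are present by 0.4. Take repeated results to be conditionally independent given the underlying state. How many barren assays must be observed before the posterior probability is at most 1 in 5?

3

Prior odds = 0.735/0.265 = 147/53.
Likelihood ratio per barren assay = 0.4.
Target odds: 0.2 ÷ 0.8 = 0.25.
Need (147/53) × 0.4ⁿ ≤ 0.25, i.e. 0.4ⁿ ≤ 53/588.
0.4² = 0.16 is still above 53/588 but 0.4³ = 0.064 is at or below it, so n = 3.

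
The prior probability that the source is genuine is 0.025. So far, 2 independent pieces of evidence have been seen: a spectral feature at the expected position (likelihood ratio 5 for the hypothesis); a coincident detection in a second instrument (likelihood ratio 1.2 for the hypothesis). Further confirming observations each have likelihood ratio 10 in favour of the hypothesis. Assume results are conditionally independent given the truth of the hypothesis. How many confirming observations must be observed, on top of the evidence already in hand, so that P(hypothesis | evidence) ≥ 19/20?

3

Prior odds = 0.025/0.975 = 1/39.
Combined Bayes factor of the evidence already in hand = 5 × 1.2 = 6.
Odds after that evidence = (1/39) × 6 = 2/13.
Target odds = 0.95/0.05 = 19.
Need 10ⁿ ≥ 19 ÷ (2/13) = 123.5.
10² = 100 falls short of 123.5 but 10³ = 1000 reaches it, so n = 3.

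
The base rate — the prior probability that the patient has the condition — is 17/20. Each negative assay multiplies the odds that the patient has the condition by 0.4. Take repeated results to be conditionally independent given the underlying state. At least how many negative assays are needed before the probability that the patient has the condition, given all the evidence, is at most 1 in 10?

Prior odds: 0.85 ÷ 0.15 = 17/3.
Likelihood ratio per negative assay = 0.4.
Target odds: 0.1 ÷ 0.9 = 1/9.
Need (17/3) × 0.4ⁿ ≤ 1/9, i.e. 0.4ⁿ ≤ 1/51.
0.4⁴ = 0.0256 is still above 1/51 but 0.4⁵ = 0.01024 is at or below it, so n = 5.

5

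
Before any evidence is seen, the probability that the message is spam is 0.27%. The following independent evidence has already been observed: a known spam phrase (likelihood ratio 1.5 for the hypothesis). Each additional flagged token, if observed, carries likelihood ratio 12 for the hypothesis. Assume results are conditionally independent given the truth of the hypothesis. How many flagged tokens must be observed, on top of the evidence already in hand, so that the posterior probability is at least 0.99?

5

Prior odds = 0.0027/0.9973 = 27/9973.
Bayes factor of the evidence already in hand = 1.5.
Odds after that evidence = (27/9973) × 1.5 = 81/19946.
Target odds = 0.99/0.01 = 99.
Need 12ⁿ ≥ 99 ÷ (81/19946) = 219406/9.
12⁴ = 20736 falls short of 219406/9 but 12⁵ = 248832 reaches it, so n = 5.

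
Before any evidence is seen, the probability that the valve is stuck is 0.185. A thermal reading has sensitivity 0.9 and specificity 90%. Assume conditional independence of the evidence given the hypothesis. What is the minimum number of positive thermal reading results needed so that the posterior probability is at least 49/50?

3

Prior odds: 0.185 ÷ 0.815 = 37/163.
False-positive rate = 1 − 0.9 = 0.1; likelihood ratio of a positive = 0.9/0.1 = 9.
Target odds: 0.98 ÷ 0.02 = 49.
Require 9ⁿ ≥ 49 ÷ (37/163) = 7987/37.
9² = 81 falls short of 7987/37 but 9³ = 729 reaches it, so n = 3.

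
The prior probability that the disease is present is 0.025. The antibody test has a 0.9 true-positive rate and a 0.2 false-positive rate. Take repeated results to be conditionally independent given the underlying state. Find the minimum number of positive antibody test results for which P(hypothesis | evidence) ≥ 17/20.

Prior odds = 0.025/0.975 = 1/39.
Likelihood ratio of a positive result = 0.9/0.2 = 4.5.
Target posterior odds = 0.85/0.15 = 17/3.
Need (1/39) × 4.5ⁿ ≥ 17/3, i.e. 4.5ⁿ ≥ 221.
4.5³ = 91.125 falls short of 221 but 4.5⁴ = 410.0625 reaches it, so n = 4.

4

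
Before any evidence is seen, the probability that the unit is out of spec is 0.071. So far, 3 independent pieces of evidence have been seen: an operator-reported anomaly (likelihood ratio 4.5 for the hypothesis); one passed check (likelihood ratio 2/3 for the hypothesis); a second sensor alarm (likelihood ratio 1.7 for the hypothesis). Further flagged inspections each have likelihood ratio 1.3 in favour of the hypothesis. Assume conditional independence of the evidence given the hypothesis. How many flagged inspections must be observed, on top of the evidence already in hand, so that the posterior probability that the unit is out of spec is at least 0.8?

Prior odds = 0.071/0.929 = 71/929.
Combined Bayes factor of the evidence already in hand = 4.5 × (2/3) × 1.7 = 5.1.
Odds after that evidence = (71/929) × 5.1 = 3621/9290.
Target odds = 0.8/0.2 = 4.
Need 1.3ⁿ ≥ 4 ÷ (3621/9290) = 37160/3621.
1.3⁸ = 815730721/100000000 falls short of 37160/3621 but 1.3⁹ ≈10.6045 reaches it, so n = 9.

9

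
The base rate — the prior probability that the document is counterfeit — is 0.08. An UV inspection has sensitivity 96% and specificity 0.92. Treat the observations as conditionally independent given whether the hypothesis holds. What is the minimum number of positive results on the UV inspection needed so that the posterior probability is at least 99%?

3

Prior odds = 0.08/0.92 = 2/23.
False-positive rate = 1 − 0.92 = 0.08; likelihood ratio of a positive = 0.96/0.08 = 12.
Target posterior odds = 0.99/0.01 = 99.
Require 12ⁿ ≥ 99 ÷ (2/23) = 1138.5.
12² = 144 falls short of 1138.5 but 12³ = 1728 reaches it, so n = 3.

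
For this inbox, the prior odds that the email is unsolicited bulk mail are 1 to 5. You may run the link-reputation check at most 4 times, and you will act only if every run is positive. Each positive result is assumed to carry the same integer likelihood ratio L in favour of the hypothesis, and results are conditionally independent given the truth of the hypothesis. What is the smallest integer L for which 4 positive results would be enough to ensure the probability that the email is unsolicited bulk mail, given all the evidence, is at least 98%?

4

Prior odds = 0.2.
Target odds = 0.98/0.02 = 49.
Need L⁴ ≥ 49 ÷ 0.2 = 245.
3⁴ = 81 < 245 ≤ 256 = 4⁴, so L = 4.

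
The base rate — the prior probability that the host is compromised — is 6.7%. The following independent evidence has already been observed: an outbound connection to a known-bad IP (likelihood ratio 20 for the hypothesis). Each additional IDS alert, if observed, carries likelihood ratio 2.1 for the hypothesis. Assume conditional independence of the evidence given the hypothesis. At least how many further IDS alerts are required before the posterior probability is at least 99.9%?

Prior odds = 0.067/0.933 = 67/933.
Bayes factor of the evidence already in hand = 20.
Odds after that evidence = (67/933) × 20 = 1340/933.
Target odds = 0.999/0.001 = 999.
Need 2.1ⁿ ≥ 999 ÷ (1340/933) = 932067/1340.
2.1⁸ ≈378.229 falls short of 932067/1340 but 2.1⁹ ≈794.28 reaches it, so n = 9.

9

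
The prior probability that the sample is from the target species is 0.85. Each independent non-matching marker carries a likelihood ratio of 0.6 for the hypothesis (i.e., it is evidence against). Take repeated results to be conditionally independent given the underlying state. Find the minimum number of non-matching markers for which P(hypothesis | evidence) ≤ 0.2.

7

Prior odds: 0.85 ÷ 0.15 = 17/3.
Likelihood ratio per non-matching marker = 0.6.
Target posterior odds = 0.2/0.8 = 0.25.
Require 0.6ⁿ ≤ 0.25 ÷ (17/3) = 3/68.
0.6⁶ = 729/15625 is still above 3/68 but 0.6⁷ = 2187/78125 is at or below it, so n = 7.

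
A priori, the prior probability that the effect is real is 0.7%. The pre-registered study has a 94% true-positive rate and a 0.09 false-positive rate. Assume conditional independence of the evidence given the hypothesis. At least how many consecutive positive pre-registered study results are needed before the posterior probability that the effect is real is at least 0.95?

Prior odds: 0.007 ÷ 0.993 = 7/993.
Likelihood ratio of a positive result = 0.94/0.09 = 94/9.
Target odds: 0.95 ÷ 0.05 = 19.
Require (94/9)ⁿ ≥ 19 ÷ (7/993) = 18867/7.
(94/9)³ = 830584/729 falls short of 18867/7 but (94/9)⁴ = 78074896/6561 reaches it, so n = 4.

4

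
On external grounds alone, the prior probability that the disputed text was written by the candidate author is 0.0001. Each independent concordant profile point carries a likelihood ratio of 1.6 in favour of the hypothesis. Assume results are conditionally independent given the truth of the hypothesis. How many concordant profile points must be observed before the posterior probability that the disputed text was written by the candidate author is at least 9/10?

Prior odds: 0.0001 ÷ 0.9999 = 1/9999.
Likelihood ratio per concordant profile point = 1.6.
Target posterior odds = 0.9/0.1 = 9.
Need (1/9999) × 1.6ⁿ ≥ 9, i.e. 1.6ⁿ ≥ 89991.
1.6²⁴ ≈79228.2 falls short of 89991 but 1.6²⁵ ≈126765 reaches it, so n = 25.

25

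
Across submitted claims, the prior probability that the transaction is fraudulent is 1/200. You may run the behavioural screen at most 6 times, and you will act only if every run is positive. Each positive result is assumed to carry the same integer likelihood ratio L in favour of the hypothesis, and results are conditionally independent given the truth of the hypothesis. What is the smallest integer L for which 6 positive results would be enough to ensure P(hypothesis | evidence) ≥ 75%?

Prior odds = 0.005/0.995 = 1/199.
Target odds = 0.75/0.25 = 3.
Need L⁶ ≥ 3 ÷ (1/199) = 597.
2⁶ = 64 < 597 ≤ 729 = 3⁶, so L = 3.

3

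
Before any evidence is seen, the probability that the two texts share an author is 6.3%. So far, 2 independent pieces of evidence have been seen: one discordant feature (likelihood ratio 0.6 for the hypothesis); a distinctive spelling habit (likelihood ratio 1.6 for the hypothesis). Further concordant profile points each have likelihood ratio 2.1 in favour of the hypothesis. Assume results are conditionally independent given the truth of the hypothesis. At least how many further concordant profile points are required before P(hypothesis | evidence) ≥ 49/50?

Prior odds = 0.063/0.937 = 63/937.
Combined Bayes factor of the evidence already in hand = 0.6 × 1.6 = 0.96.
Odds after that evidence = (63/937) × 0.96 = 1512/23425.
Target odds = 0.98/0.02 = 49.
Need 2.1ⁿ ≥ 49 ÷ (1512/23425) = 163975/216.
2.1⁸ ≈378.229 falls short of 163975/216 but 2.1⁹ ≈794.28 reaches it, so n = 9.

9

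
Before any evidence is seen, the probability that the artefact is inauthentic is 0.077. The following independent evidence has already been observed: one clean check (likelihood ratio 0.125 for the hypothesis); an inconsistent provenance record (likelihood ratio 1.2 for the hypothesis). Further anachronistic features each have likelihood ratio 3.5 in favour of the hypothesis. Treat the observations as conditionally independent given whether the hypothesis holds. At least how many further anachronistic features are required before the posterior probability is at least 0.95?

Prior odds = 0.077/0.923 = 77/923.
Combined Bayes factor of the evidence already in hand = 0.125 × 1.2 = 0.15.
Odds after that evidence = (77/923) × 0.15 = 231/18460.
Target odds = 0.95/0.05 = 19.
Need 3.5ⁿ ≥ 19 ÷ (231/18460) = 350740/231.
3.5⁵ = 525.21875 falls short of 350740/231 but 3.5⁶ = 1838.265625 reaches it, so n = 6.

6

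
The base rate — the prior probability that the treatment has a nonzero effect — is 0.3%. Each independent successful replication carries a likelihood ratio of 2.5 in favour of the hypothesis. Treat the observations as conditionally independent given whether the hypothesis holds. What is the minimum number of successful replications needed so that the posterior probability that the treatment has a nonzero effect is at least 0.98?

11

Prior odds = 0.003/0.997 = 3/997.
Likelihood ratio per successful replication = 2.5.
Target odds: 0.98 ÷ 0.02 = 49.
Need (3/997) × 2.5ⁿ ≥ 49, i.e. 2.5ⁿ ≥ 48853/3.
2.5¹⁰ = 9765625/1024 falls short of 48853/3 but 2.5¹¹ = 48828125/2048 reaches it, so n = 11.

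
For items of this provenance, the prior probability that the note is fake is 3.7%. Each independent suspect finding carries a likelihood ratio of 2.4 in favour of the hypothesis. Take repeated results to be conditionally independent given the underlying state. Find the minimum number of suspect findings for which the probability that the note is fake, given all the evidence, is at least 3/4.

Prior odds: 0.037 ÷ 0.963 = 37/963.
Likelihood ratio per suspect finding = 2.4.
Target posterior odds = 0.75/0.25 = 3.
Need (37/963) × 2.4ⁿ ≥ 3, i.e. 2.4ⁿ ≥ 2889/37.
2.4⁴ = 33.1776 falls short of 2889/37 but 2.4⁵ = 79.62624 reaches it, so n = 5.

5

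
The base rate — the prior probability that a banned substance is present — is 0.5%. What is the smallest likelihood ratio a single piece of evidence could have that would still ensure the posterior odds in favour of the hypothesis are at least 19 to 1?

Prior odds = 0.005/0.995 = 1/199.
Target odds = 19.
Required Bayes factor = 19 ÷ (1/199) = 3781.

3781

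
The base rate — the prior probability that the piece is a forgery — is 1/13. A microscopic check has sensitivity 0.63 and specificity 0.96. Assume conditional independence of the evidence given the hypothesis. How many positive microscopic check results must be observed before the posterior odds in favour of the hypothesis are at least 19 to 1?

Prior odds = (1/13)/(12/13) = 1/12.
False-positive rate = 1 − 0.96 = 0.04; likelihood ratio of a positive = 0.63/0.04 = 15.75.
Target odds = 19.
Require 15.75ⁿ ≥ 19 ÷ (1/12) = 228.
15.75¹ = 15.75 falls short of 228 but 15.75² = 248.0625 reaches it, so n = 2.

2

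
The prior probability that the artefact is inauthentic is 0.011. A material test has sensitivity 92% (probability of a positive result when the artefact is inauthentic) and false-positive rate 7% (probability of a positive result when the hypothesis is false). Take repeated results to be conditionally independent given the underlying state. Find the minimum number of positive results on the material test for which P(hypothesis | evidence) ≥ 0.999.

Prior odds = 0.011/0.989 = 11/989.
Likelihood ratio of a positive result = 0.92/0.07 = 92/7.
Target odds: 0.999 ÷ 0.001 = 999.
Require (92/7)ⁿ ≥ 999 ÷ (11/989) = 988011/11.
(92/7)⁴ = 71639296/2401 falls short of 988011/11 but (92/7)⁵ ≈392147 reaches it, so n = 5.

5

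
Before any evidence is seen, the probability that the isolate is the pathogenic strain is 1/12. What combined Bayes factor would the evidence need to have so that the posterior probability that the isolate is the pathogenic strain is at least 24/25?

Prior odds = (1/12)/(11/12) = 1/11.
Target odds = 0.96/0.04 = 24.
Required Bayes factor = 24 ÷ (1/11) = 264.

264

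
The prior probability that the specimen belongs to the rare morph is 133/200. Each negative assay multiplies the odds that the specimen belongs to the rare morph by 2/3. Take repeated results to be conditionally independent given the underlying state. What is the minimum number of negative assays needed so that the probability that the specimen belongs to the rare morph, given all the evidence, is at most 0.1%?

19

Prior odds: 0.665 ÷ 0.335 = 133/67.
Likelihood ratio per negative assay = 2/3.
Target odds: 0.001 ÷ 0.999 = 1/999.
Need (133/67) × (2/3)ⁿ ≤ 1/999, i.e. (2/3)ⁿ ≤ 67/132867.
(2/3)¹⁸ = 262144/387420489 is still above 67/132867 but (2/3)¹⁹ ≈0.000451093 is at or below it, so n = 19.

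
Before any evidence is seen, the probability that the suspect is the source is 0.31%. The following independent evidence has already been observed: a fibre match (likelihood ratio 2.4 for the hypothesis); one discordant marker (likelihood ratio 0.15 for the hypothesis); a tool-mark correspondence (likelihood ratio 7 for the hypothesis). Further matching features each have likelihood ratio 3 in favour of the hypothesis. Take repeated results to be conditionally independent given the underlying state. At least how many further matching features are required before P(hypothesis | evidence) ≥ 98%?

Prior odds = 0.0031/0.9969 = 31/9969.
Combined Bayes factor of the evidence already in hand = 2.4 × 0.15 × 7 = 2.52.
Odds after that evidence = (31/9969) × 2.52 = 651/83075.
Target odds = 0.98/0.02 = 49.
Need 3ⁿ ≥ 49 ÷ (651/83075) = 581525/93.
3⁷ = 2187 falls short of 581525/93 but 3⁸ = 6561 reaches it, so n = 8.

8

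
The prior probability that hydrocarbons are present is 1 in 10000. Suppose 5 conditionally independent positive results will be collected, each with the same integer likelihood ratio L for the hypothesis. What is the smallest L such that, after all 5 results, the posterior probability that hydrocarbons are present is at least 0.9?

Prior odds = 0.0001/0.9999 = 1/9999.
Target odds = 0.9/0.1 = 9.
Need L⁵ ≥ 9 ÷ (1/9999) = 89991.
9⁵ = 59049 < 89991 ≤ 100000 = 10⁵, so L = 10.

10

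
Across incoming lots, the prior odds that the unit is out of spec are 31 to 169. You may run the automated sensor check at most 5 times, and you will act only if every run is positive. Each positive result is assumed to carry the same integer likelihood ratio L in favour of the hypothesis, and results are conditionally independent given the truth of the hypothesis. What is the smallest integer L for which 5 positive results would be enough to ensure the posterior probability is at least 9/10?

Prior odds = 31/169.
Target odds = 0.9/0.1 = 9.
Need L⁵ ≥ 9 ÷ (31/169) = 1521/31.
2⁵ = 32 < 1521/31 ≤ 243 = 3⁵, so L = 3.

3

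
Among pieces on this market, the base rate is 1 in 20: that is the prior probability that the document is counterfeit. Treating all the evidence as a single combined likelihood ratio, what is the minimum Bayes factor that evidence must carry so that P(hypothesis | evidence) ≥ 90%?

171

Prior odds = 0.05/0.95 = 1/19.
Target odds = 0.9/0.1 = 9.
Required Bayes factor = 9 ÷ (1/19) = 171.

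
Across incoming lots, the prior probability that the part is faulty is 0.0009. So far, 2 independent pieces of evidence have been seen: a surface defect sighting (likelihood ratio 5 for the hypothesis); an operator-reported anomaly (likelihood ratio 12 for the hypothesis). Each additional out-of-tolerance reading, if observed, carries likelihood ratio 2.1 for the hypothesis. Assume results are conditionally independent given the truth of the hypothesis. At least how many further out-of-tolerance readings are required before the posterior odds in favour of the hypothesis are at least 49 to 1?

Prior odds = 0.0009/0.9991 = 9/9991.
Combined Bayes factor of the evidence already in hand = 5 × 12 = 60.
Odds after that evidence = (9/9991) × 60 = 540/9991.
Target odds = 49.
Need 2.1ⁿ ≥ 49 ÷ (540/9991) = 489559/540.
2.1⁹ ≈794.28 falls short of 489559/540 but 2.1¹⁰ ≈1667.99 reaches it, so n = 10.

10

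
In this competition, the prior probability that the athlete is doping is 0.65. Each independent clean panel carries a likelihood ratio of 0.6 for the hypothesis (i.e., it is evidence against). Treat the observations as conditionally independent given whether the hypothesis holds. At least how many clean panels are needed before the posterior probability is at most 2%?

Prior odds: 0.65 ÷ 0.35 = 13/7.
Likelihood ratio per clean panel = 0.6.
Target posterior odds = 0.02/0.98 = 1/49.
Need (13/7) × 0.6ⁿ ≤ 1/49, i.e. 0.6ⁿ ≤ 1/91.
0.6⁸ = 6561/390625 is still above 1/91 but 0.6⁹ = 19683/1953125 is at or below it, so n = 9.

9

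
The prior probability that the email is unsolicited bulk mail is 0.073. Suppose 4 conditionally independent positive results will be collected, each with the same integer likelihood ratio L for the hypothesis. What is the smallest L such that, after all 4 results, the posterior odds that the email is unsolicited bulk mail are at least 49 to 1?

Prior odds = 0.073/0.927 = 73/927.
Target odds = 49.
Need L⁴ ≥ 49 ÷ (73/927) = 45423/73.
4⁴ = 256 < 45423/73 ≤ 625 = 5⁴, so L = 5.

5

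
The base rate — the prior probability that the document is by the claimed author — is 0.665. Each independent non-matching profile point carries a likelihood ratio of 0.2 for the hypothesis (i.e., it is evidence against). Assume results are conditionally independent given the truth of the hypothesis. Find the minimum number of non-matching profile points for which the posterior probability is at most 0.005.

Prior odds: 0.665 ÷ 0.335 = 133/67.
Likelihood ratio per non-matching profile point = 0.2.
Target posterior odds = 0.005/0.995 = 1/199.
Require 0.2ⁿ ≤ 1/199 ÷ (133/67) = 67/26467.
0.2³ = 0.008 is still above 67/26467 but 0.2⁴ = 0.0016 is at or below it, so n = 4.

4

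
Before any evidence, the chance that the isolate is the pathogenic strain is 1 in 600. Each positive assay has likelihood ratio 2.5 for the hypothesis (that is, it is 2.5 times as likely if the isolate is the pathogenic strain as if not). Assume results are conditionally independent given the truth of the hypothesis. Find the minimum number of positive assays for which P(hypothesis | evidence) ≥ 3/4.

9

Prior odds: (1/600) ÷ (599/600) = 1/599.
Likelihood ratio per positive assay = 2.5.
Target odds: 0.75 ÷ 0.25 = 3.
Need (1/599) × 2.5ⁿ ≥ 3, i.e. 2.5ⁿ ≥ 1797.
2.5⁸ = 390625/256 falls short of 1797 but 2.5⁹ = 1953125/512 reaches it, so n = 9.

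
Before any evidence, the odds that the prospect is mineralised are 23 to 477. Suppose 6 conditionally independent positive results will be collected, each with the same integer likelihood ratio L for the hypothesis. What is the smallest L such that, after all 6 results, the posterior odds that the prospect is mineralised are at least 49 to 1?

4

Prior odds = 23/477.
Target odds = 49.
Need L⁶ ≥ 49 ÷ (23/477) = 23373/23.
3⁶ = 729 < 23373/23 ≤ 4096 = 4⁶, so L = 4.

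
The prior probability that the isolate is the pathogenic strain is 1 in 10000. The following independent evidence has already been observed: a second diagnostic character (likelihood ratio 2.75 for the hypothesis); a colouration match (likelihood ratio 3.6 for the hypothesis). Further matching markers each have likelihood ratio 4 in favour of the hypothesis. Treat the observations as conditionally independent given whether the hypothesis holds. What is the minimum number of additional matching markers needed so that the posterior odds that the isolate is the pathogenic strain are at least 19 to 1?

Prior odds = 0.0001/0.9999 = 1/9999.
Combined Bayes factor of the evidence already in hand = 2.75 × 3.6 = 9.9.
Odds after that evidence = (1/9999) × 9.9 = 1/1010.
Target odds = 19.
Need 4ⁿ ≥ 19 ÷ (1/1010) = 19190.
4⁷ = 16384 falls short of 19190 but 4⁸ = 65536 reaches it, so n = 8.

8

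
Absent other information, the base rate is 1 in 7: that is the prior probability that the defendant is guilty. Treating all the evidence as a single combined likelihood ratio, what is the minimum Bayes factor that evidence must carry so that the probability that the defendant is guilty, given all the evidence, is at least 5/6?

30

Prior odds = (1/7)/(6/7) = 1/6.
Target odds = (5/6)/(1/6) = 5.
Required Bayes factor = 5 ÷ (1/6) = 30.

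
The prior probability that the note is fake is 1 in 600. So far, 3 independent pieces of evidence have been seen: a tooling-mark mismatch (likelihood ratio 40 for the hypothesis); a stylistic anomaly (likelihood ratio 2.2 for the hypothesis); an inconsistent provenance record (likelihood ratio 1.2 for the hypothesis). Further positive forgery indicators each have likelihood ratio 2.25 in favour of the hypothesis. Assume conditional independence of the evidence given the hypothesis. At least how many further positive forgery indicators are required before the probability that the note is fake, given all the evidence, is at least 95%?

6

Prior odds = (1/600)/(599/600) = 1/599.
Combined Bayes factor of the evidence already in hand = 40 × 2.2 × 1.2 = 105.6.
Odds after that evidence = (1/599) × 105.6 = 528/2995.
Target odds = 0.95/0.05 = 19.
Need 2.25ⁿ ≥ 19 ÷ (528/2995) = 56905/528.
2.25⁵ = 59049/1024 falls short of 56905/528 but 2.25⁶ = 531441/4096 reaches it, so n = 6.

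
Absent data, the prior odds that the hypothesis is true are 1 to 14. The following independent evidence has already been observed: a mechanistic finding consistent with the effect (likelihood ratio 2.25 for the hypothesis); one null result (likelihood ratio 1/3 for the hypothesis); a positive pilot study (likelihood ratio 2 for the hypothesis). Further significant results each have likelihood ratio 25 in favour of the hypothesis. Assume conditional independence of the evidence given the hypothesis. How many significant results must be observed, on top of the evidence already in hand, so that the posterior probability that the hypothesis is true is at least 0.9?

2

Prior odds = 1/14.
Combined Bayes factor of the evidence already in hand = 2.25 × (1/3) × 2 = 1.5.
Odds after that evidence = (1/14) × 1.5 = 3/28.
Target odds = 0.9/0.1 = 9.
Need 25ⁿ ≥ 9 ÷ (3/28) = 84.
25¹ = 25 falls short of 84 but 25² = 625 reaches it, so n = 2.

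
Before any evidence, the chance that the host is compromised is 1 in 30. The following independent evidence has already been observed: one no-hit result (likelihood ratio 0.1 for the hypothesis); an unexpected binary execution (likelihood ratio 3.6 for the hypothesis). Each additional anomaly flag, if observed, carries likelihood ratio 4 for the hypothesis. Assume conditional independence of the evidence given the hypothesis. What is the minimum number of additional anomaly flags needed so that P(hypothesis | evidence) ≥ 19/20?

Prior odds = (1/30)/(29/30) = 1/29.
Combined Bayes factor of the evidence already in hand = 0.1 × 3.6 = 0.36.
Odds after that evidence = (1/29) × 0.36 = 9/725.
Target odds = 0.95/0.05 = 19.
Need 4ⁿ ≥ 19 ÷ (9/725) = 13775/9.
4⁵ = 1024 falls short of 13775/9 but 4⁶ = 4096 reaches it, so n = 6.

6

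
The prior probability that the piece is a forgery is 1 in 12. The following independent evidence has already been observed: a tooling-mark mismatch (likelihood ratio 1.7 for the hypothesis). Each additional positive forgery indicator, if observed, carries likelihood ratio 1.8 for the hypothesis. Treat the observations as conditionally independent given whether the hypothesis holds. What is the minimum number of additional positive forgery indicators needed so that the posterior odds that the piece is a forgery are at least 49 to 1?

Prior odds = (1/12)/(11/12) = 1/11.
Bayes factor of the evidence already in hand = 1.7.
Odds after that evidence = (1/11) × 1.7 = 17/110.
Target odds = 49.
Need 1.8ⁿ ≥ 49 ÷ (17/110) = 5390/17.
1.8⁹ = 387420489/1953125 falls short of 5390/17 but 1.8¹⁰ ≈357.047 reaches it, so n = 10.

10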